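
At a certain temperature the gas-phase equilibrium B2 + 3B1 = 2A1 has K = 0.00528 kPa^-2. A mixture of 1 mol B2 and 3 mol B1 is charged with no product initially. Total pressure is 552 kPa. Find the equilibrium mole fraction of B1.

y_B1 = 0.181

Let X = conversion of B2 (basis 1 mol B2); extent of reaction ξ = X.
At extent ξ: n_B2 = 1 − X; n_B1 = 3 − 3X; n_A1 = 2X.
Total moles n_T = 4 − 2X.
y_i = n_i/n_T, p_i = y_i·P. K = p_A1^2 / (p_B2 p_B1^3).
This yields a degree-4 equation in X; solving on (0,1), X = 0.863.
Then n_B1 = 0.412, n_T = 2.27, so y_B1 = 0.181.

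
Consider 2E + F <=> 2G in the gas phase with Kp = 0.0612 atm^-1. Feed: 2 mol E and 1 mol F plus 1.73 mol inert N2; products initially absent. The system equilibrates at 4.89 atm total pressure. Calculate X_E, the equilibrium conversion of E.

X = 0.188

Take 2 mol E as basis and let X be its fractional conversion, so ξ = X.
Species balance: n_E = 2 − 2X; n_F = 1 − X; n_G = 2X; n_I = 1.73 (inert).
Total moles n_T = 4.73 − X.
y_i = n_i/n_T, p_i = y_i·P. Kp = p_G^2 / (p_E^2 p_F).
Setting this equal to 0.0612 atm^-1 and taking the physical root (0 < X < 1) gives X = 0.188.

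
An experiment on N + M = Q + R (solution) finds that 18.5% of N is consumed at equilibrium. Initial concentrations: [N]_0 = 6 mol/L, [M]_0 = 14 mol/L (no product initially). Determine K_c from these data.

K_c = 0.0195

Let X = conversion of N.
Concentrations: [N] = 6 − 6X; [M] = 14 − 6X; [Q] = 6X; [R] = 6X.
At X = 0.185: [N] = 4.89, [M] = 12.9, [Q] = 1.11, [R] = 1.11.
K_c = [Q] [R] / ([N] [M]) = 0.0195.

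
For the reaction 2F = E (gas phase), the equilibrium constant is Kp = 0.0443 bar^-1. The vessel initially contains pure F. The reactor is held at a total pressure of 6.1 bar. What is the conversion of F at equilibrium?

Let X = conversion of F (basis 1 mol F); extent of reaction ξ = 0.5X.
Moles: n_F = 1 − X; n_E = 0.5X.
n_T = Σnᵢ = 1 − 0.5X.
Mole fractions y_i = n_i/n_T; Kp = p_E / (p_F^2) with p_i = y_i·P.
Substituting and setting equal to 0.0443 bar^-1 gives a polynomial in X; the root in (0,1) is X = 0.307.

X = 0.307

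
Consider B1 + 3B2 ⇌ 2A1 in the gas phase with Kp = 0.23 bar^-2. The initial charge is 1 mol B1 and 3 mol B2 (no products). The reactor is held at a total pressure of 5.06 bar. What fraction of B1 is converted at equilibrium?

X = 0.509

Let X = conversion of B1 (basis 1 mol B1); extent of reaction ξ = X.
At extent ξ: n_B1 = 1 − X; n_B2 = 3 − 3X; n_A1 = 2X.
Summing: n_T = 4 − 2X.
Mole fractions y_i = n_i/n_T; Kp = p_A1^2 / (p_B1 p_B2^3) with p_i = y_i·P.
This yields a degree-4 equation in X; solving on (0,1), X = 0.509.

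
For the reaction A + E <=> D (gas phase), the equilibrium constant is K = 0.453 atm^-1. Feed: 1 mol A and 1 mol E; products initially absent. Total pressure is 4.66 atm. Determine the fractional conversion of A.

X = 0.433

Let X = conversion of A (basis 1 mol A); extent of reaction ξ = X.
Moles: n_A = 1 − X; n_E = 1 − X; n_D = X.
n_T = Σnᵢ = 2 − X.
y_i = n_i/n_T, p_i = y_i·P. K = p_D / (p_A p_E).
Substituting and setting equal to 0.453 atm^-1 gives a polynomial in X; the root in (0,1) is X = 0.433.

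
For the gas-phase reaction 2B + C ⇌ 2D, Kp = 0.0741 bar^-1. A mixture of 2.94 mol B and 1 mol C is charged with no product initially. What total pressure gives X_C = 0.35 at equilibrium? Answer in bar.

P = 7.28 bar

Let X = conversion of C (basis 1 mol C); extent of reaction ξ = X.
Species balance: n_B = 2.94 − 2X; n_C = 1 − X; n_D = 2X.
Total moles n_T = 3.94 − X.
Kp = p_D^2 / (p_B^2 p_C) with p_i = (n_i/n_T)·P.
At X = 0.35: the mole-fraction product g(X) = Π y_i^ν_i = 0.5394. Since Kp = g(X)·P^{-1}, P = (g/Kp)^(1/1) = (0.5394/0.0741)^(1/1) = 7.28 bar.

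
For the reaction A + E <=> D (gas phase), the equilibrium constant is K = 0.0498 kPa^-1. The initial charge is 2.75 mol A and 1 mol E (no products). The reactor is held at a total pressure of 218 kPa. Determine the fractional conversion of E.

X = 0.876

Basis: 1 mol E initially; let X = conversion of E. Extent ξ = X.
At extent ξ: n_A = 2.75 − X; n_E = 1 − X; n_D = X.
n_T = Σnᵢ = 3.75 − X.
With p_i = (n_i/n_T)P, K = p_D / (p_A p_E).
Substituting and setting equal to 0.0498 kPa^-1 gives a polynomial in X; the root in (0,1) is X = 0.876.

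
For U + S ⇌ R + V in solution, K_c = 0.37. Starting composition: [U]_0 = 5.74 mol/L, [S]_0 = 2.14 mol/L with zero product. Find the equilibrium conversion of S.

X = 0.575

Let X = conversion of S; extent ξ = 2.14·X mol/L.
Concentrations: [U] = 5.74 − 2.14X; [S] = 2.14 − 2.14X; [R] = 2.14X; [V] = 2.14X.
K_c = [R] [V] / ([U] [S]).
Equating to 0.37: the physical root is X = 0.575.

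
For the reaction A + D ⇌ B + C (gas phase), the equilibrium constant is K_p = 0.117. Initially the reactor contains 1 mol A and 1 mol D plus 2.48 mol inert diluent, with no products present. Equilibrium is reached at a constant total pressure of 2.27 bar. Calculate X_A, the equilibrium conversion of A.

X = 0.255

Take 1 mol A as basis and let X be its fractional conversion, so ξ = X.
Moles: n_A = 1 − X; n_D = 1 − X; n_B = X; n_C = X; n_I = 2.48 (inert).
Total moles n_T = 4.48 (Δν = 0, constant).
y_i = n_i/n_T, p_i = y_i·P. K_p = p_B p_C / (p_A p_D).
Substituting and setting equal to 0.117 gives a polynomial in X; the root in (0,1) is X = 0.255.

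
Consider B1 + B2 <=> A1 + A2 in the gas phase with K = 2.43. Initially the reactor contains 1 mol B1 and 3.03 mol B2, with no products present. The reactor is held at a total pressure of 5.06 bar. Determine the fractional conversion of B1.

Basis: 1 mol B1 initially; let X = conversion of B1. Extent ξ = X.
Moles: n_B1 = 1 − X; n_B2 = 3.03 − X; n_A1 = X; n_A2 = X.
n_T stays at 4.03 (no change in mole number).
y_i = n_i/n_T, p_i = y_i·P. K = p_A1 p_A2 / (p_B1 p_B2).
Equating to 2.43 and solving on 0 < X < 1: X = 0.860.

X = 0.860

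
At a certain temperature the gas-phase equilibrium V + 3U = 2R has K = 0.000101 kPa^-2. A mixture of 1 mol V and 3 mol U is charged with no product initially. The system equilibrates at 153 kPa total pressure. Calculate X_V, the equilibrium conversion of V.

Basis: 1 mol V initially; let X = conversion of V. Extent ξ = X.
At extent ξ: n_V = 1 − X; n_U = 3 − 3X; n_R = 2X.
Summing: n_T = 4 − 2X.
With p_i = (n_i/n_T)P, K = p_R^2 / (p_V p_U^3).
Substituting and setting equal to 0.000101 kPa^-2 gives a polynomial in X; the root in (0,1) is X = 0.422.

X = 0.422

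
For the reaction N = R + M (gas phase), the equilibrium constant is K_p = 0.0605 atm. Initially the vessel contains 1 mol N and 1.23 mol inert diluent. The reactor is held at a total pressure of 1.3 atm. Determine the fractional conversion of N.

X = 0.289

Take 1 mol N as basis and let X be its fractional conversion, so ξ = X.
At extent ξ: n_N = 1 − X; n_R = X; n_M = X; n_I = 1.23 (inert).
Summing: n_T = 2.23 + X.
y_i = n_i/n_T, p_i = y_i·P. K_p = p_R p_M / (p_N).
Substituting and setting equal to 0.0605 atm gives a polynomial in X; the root in (0,1) is X = 0.289.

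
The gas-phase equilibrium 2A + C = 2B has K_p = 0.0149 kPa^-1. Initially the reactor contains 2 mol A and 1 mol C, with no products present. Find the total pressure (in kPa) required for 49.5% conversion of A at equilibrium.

P = 320 kPa

Basis: 2 mol A initially; let X = conversion of A. Extent ξ = X.
Moles: n_A = 2 − 2X; n_C = 1 − X; n_B = 2X.
n_T = Σnᵢ = 3 − X.
K_p = p_B^2 / (p_A^2 p_C) with p_i = (n_i/n_T)·P.
At X = 0.495: the mole-fraction product g(X) = Π y_i^ν_i = 4.766. Since K_p = g(X)·P^{-1}, P = (g/K_p)^(1/1) = (4.766/0.0149)^(1/1) = 320 kPa.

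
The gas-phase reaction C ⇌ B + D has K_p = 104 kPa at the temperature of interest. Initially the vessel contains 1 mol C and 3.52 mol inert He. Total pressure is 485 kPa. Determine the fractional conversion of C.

Take 1 mol C as basis and let X be its fractional conversion, so ξ = X.
Moles: n_C = 1 − X; n_B = X; n_D = X; n_I = 3.52 (inert).
Total moles n_T = 4.52 + X.
With p_i = (n_i/n_T)P, K_p = p_B p_D / (p_C).
Substituting and setting equal to 104 kPa gives a polynomial in X; the root in (0,1) is X = 0.635.

X = 0.635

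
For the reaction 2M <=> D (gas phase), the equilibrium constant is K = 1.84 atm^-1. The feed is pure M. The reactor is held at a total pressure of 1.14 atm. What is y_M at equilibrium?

Let X = conversion of M (basis 1 mol M); extent of reaction ξ = 0.5X.
At extent ξ: n_M = 1 − X; n_D = 0.5X.
Total moles n_T = 1 − 0.5X.
Mole fractions y_i = n_i/n_T; K = p_D / (p_M^2) with p_i = y_i·P.
Substituting and setting equal to 1.84 atm^-1 gives a polynomial in X; the root in (0,1) is X = 0.674.
Then n_M = 0.326, n_T = 0.663, so y_M = 0.492.

y_M = 0.492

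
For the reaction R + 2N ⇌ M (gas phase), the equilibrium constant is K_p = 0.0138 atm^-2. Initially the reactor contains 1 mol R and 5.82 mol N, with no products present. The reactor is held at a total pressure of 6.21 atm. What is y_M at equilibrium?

y_M = 0.044

Take 1 mol R as basis and let X be its fractional conversion, so ξ = X.
Species balance: n_R = 1 − X; n_N = 5.82 − 2X; n_M = X.
n_T = Σnᵢ = 6.82 − 2X.
With p_i = (n_i/n_T)P, K_p = p_M / (p_R p_N^2).
Setting this equal to 0.0138 atm^-2 and taking the physical root (0 < X < 1) gives X = 0.273.
Then n_M = 0.273, n_T = 6.27, so y_M = 0.044.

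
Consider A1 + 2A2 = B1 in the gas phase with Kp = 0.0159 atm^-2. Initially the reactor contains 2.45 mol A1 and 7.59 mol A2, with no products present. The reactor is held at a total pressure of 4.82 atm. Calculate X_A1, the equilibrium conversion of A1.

Take 2.45 mol A1 as basis and let X be its fractional conversion, so ξ = 2.45X.
Moles: n_A1 = 2.45 − 2.45X; n_A2 = 7.59 − 4.9X; n_B1 = 2.45X.
n_T = Σnᵢ = 10 − 4.9X.
y_i = n_i/n_T, p_i = y_i·P. Kp = p_B1 / (p_A1 p_A2^2).
Setting this equal to 0.0159 atm^-2 and taking the physical root (0 < X < 1) gives X = 0.166.

X = 0.166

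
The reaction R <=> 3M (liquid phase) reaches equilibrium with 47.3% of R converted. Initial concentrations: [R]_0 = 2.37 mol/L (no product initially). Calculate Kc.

Kc = 30.5 (mol/L)^2

Let X = conversion of R.
Concentrations: [R] = 2.37 − 2.37X; [M] = 7.11X.
At X = 0.473: [R] = 1.25, [M] = 3.36.
Kc = [M]^3 / ([R]) = 30.5 (mol/L)^2.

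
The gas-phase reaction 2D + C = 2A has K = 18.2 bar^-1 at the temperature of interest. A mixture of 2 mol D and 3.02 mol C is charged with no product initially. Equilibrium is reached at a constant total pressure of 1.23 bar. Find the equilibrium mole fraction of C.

Take 2 mol D as basis and let X be its fractional conversion, so ξ = X.
Mole table: n_D = 2 − 2X; n_C = 3.02 − X; n_A = 2X.
Summing: n_T = 5.02 − X.
y_i = n_i/n_T, p_i = y_i·P. K = p_A^2 / (p_D^2 p_C).
Equating to 18.2 bar^-1 and solving on 0 < X < 1: X = 0.775.
Then n_C = 2.25, n_T = 4.25, so y_C = 0.529.

y_C = 0.529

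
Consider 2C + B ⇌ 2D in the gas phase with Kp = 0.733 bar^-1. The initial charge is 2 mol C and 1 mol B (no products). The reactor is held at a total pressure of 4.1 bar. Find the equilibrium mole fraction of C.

y_C = 0.433

Take 2 mol C as basis and let X be its fractional conversion, so ξ = X.
Moles: n_C = 2 − 2X; n_B = 1 − X; n_D = 2X.
n_T = Σnᵢ = 3 − X.
Mole fractions y_i = n_i/n_T; Kp = p_D^2 / (p_C^2 p_B) with p_i = y_i·P.
Equating to 0.733 bar^-1 and solving on 0 < X < 1: X = 0.447.
Then n_C = 1.11, n_T = 2.55, so y_C = 0.433.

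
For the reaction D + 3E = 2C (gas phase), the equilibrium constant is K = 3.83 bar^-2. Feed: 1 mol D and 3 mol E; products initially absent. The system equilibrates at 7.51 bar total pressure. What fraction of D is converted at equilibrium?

Let X = conversion of D (basis 1 mol D); extent of reaction ξ = X.
Moles: n_D = 1 − X; n_E = 3 − 3X; n_C = 2X.
n_T = Σnᵢ = 4 − 2X.
y_i = n_i/n_T, p_i = y_i·P. K = p_C^2 / (p_D p_E^3).
Substituting and setting equal to 3.83 bar^-2 gives a polynomial in X; the root in (0,1) is X = 0.777.

X = 0.777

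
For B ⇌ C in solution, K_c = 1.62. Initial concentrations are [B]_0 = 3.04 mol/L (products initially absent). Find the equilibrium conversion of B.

Let X = conversion of B; extent ξ = 3.04·X mol/L.
Concentrations: [B] = 3.04 − 3.04X; [C] = 3.04X.
K_c = [C] / ([B]).
Setting equal to 1.62 and solving for X on (0,1) gives X = 0.618.

X = 0.618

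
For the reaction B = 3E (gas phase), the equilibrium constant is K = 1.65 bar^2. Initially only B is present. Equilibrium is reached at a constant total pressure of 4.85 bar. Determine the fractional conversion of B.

Let X = conversion of B (basis 1 mol B); extent of reaction ξ = X.
Moles: n_B = 1 − X; n_E = 3X.
Total moles n_T = 1 + 2X.
y_i = n_i/n_T, p_i = y_i·P. K = p_E^3 / (p_B).
Setting this equal to 1.65 bar^2 and taking the physical root (0 < X < 1) gives X = 0.156.

X = 0.156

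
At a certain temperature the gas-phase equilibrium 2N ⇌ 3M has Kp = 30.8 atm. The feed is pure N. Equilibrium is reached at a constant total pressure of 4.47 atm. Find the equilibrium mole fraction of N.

y_N = 0.248

Basis: 1 mol N initially; let X = conversion of N. Extent ξ = 0.5X.
Species balance: n_N = 1 − X; n_M = 1.5X.
n_T = Σnᵢ = 1 + 0.5X.
Mole fractions y_i = n_i/n_T; Kp = p_M^3 / (p_N^2) with p_i = y_i·P.
This yields a degree-3 equation in X; solving on (0,1), X = 0.669.
Then n_N = 0.331, n_T = 1.33, so y_N = 0.248.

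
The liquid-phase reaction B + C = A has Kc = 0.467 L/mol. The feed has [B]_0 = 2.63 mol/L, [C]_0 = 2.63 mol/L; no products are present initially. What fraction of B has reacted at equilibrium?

Let X = conversion of B; extent ξ = 2.63·X mol/L.
Concentrations: [B] = 2.63 − 2.63X; [C] = 2.63 − 2.63X; [A] = 2.63X.
Kc = [A] / ([B] [C]).
Setting equal to 0.467 and solving for X on (0,1) gives X = 0.417.

X = 0.417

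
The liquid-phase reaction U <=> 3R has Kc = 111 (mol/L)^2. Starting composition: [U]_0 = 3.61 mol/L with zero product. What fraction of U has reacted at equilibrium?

Let X = conversion of U; extent ξ = 3.61·X mol/L.
Concentrations: [U] = 3.61 − 3.61X; [R] = 10.8X.
Kc = [R]^3 / ([U]).
Solving Kc = 111 for X ∈ (0,1): X = 0.529.

X = 0.529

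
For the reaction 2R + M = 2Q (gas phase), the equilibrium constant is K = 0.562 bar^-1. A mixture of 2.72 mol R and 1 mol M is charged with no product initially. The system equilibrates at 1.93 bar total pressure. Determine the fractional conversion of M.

X = 0.414

Take 1 mol M as basis and let X be its fractional conversion, so ξ = X.
Species balance: n_R = 2.72 − 2X; n_M = 1 − X; n_Q = 2X.
Total moles n_T = 3.72 − X.
Mole fractions y_i = n_i/n_T; K = p_Q^2 / (p_R^2 p_M) with p_i = y_i·P.
This yields a degree-3 equation in X; solving on (0,1), X = 0.414.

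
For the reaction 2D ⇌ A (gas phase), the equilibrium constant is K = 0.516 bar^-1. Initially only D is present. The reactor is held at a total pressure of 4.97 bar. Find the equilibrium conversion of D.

Take 1 mol D as basis and let X be its fractional conversion, so ξ = 0.5X.
At extent ξ: n_D = 1 − X; n_A = 0.5X.
Summing: n_T = 1 − 0.5X.
y_i = n_i/n_T, p_i = y_i·P. K = p_A / (p_D^2).
Substituting and setting equal to 0.516 bar^-1 gives a polynomial in X; the root in (0,1) is X = 0.702.

X = 0.702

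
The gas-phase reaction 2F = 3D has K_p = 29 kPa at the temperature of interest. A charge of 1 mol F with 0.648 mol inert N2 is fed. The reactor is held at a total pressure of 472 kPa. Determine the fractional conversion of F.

X = 0.261

Basis: 1 mol F initially; let X = conversion of F. Extent ξ = 0.5X.
Moles: n_F = 1 − X; n_D = 1.5X; n_I = 0.648 (inert).
Total moles n_T = 1.65 + 0.5X.
With p_i = (n_i/n_T)P, K_p = p_D^3 / (p_F^2).
Setting this equal to 29 kPa and taking the physical root (0 < X < 1) gives X = 0.261.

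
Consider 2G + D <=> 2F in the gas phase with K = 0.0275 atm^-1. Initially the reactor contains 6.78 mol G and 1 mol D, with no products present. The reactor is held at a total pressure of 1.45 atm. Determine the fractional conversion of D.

X = 0.206

Take 1 mol D as basis and let X be its fractional conversion, so ξ = X.
Mole table: n_G = 6.78 − 2X; n_D = 1 − X; n_F = 2X.
n_T = Σnᵢ = 7.78 − X.
With p_i = (n_i/n_T)P, K = p_F^2 / (p_G^2 p_D).
Substituting and setting equal to 0.0275 atm^-1 gives a polynomial in X; the root in (0,1) is X = 0.206.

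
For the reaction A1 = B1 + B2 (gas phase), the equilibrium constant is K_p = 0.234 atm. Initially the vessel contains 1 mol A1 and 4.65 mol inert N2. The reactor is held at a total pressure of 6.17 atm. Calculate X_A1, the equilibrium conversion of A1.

Let X = conversion of A1 (basis 1 mol A1); extent of reaction ξ = X.
Mole table: n_A1 = 1 − X; n_B1 = X; n_B2 = X; n_I = 4.65 (inert).
Total moles n_T = 5.65 + X.
Mole fractions y_i = n_i/n_T; K_p = p_B1 p_B2 / (p_A1) with p_i = y_i·P.
Setting this equal to 0.234 atm and taking the physical root (0 < X < 1) gives X = 0.377.

X = 0.377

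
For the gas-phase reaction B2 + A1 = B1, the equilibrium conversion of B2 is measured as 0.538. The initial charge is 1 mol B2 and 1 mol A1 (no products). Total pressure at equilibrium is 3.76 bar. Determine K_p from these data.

K_p = 0.98 bar^-1

Let X = conversion of B2 (basis 1 mol B2); extent of reaction ξ = X.
Species balance: n_B2 = 1 − X; n_A1 = 1 − X; n_B1 = X.
Summing: n_T = 2 − X.
At X = 0.538: n_B2 = 0.462, n_A1 = 0.462, n_B1 = 0.538, n_T = 1.46.
p_i = (n_i/n_T)·P. K_p = p_B1 / (p_B2 p_A1) = 0.98 bar^-1.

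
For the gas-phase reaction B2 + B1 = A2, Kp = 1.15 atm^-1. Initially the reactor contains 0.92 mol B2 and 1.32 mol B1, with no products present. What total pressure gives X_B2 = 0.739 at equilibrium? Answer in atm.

P = 6 atm

Take 0.92 mol B2 as basis and let X be its fractional conversion, so ξ = 0.92X.
Species balance: n_B2 = 0.92 − 0.92X; n_B1 = 1.32 − 0.92X; n_A2 = 0.92X.
Total moles n_T = 2.24 − 0.92X.
Kp = p_A2 / (p_B2 p_B1) with p_i = (n_i/n_T)·P.
At X = 0.739: the mole-fraction product g(X) = Π y_i^ν_i = 6.901. Since Kp = g(X)·P^{-1}, P = (g/Kp)^(1/1) = (6.901/1.15)^(1/1) = 6 atm.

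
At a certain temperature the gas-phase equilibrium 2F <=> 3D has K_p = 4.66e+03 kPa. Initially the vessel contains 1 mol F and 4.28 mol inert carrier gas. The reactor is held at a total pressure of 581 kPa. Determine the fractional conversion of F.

X = 0.804

Take 1 mol F as basis and let X be its fractional conversion, so ξ = 0.5X.
At extent ξ: n_F = 1 − X; n_D = 1.5X; n_I = 4.28 (inert).
Summing: n_T = 5.28 + 0.5X.
Mole fractions y_i = n_i/n_T; K_p = p_D^3 / (p_F^2) with p_i = y_i·P.
Equating to 4.66e+03 kPa and solving on 0 < X < 1: X = 0.804.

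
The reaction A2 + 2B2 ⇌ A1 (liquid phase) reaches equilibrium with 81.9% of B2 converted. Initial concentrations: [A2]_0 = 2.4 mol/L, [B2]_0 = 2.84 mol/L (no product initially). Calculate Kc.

Kc = 3.56 (mol/L)^-2

Let X = conversion of B2.
Concentrations: [A2] = 2.4 − 1.42X; [B2] = 2.84 − 2.84X; [A1] = 1.42X.
At X = 0.819: [A2] = 1.24, [B2] = 0.514, [A1] = 1.16.
Kc = [A1] / ([A2] [B2]^2) = 3.56 (mol/L)^-2.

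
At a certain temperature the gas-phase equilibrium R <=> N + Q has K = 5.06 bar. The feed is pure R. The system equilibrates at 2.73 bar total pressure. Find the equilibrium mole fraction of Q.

y_Q = 0.446

Take 1 mol R as basis and let X be its fractional conversion, so ξ = X.
Mole table: n_R = 1 − X; n_N = X; n_Q = X.
Total moles n_T = 1 + X.
y_i = n_i/n_T, p_i = y_i·P. K = p_N p_Q / (p_R).
Equating to 5.06 bar and solving on 0 < X < 1: X = 0.806.
Then n_Q = 0.806, n_T = 1.81, so y_Q = 0.446.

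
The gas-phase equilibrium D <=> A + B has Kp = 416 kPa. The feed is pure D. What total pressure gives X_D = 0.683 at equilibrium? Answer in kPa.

Take 1 mol D as basis and let X be its fractional conversion, so ξ = X.
Mole table: n_D = 1 − X; n_A = X; n_B = X.
Summing: n_T = 1 + X.
Kp = p_A p_B / (p_D) with p_i = (n_i/n_T)·P.
At X = 0.683: the mole-fraction product g(X) = Π y_i^ν_i = 0.8744. Since Kp = g(X)·P^{1}, P = (Kp/g)^(1/1) = (416/0.8744)^(1/1) = 476 kPa.

P = 476 kPa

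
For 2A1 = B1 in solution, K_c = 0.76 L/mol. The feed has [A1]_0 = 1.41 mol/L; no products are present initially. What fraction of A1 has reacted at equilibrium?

Let X = conversion of A1; extent ξ = 1.41X/2 mol/L.
Concentrations: [A1] = 1.41 − 1.41X; [B1] = 0.705X.
K_c = [B1] / ([A1]^2).
Equating to 0.76 L/mol: the physical root is X = 0.511.

X = 0.511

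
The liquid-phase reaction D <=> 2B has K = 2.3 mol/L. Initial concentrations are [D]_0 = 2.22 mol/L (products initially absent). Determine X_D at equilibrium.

Let X = conversion of D; extent ξ = 2.22·X mol/L.
Concentrations: [D] = 2.22 − 2.22X; [B] = 4.44X.
K = [B]^2 / ([D]).
Equating to 2.3 mol/L: the physical root is X = 0.396.

X = 0.396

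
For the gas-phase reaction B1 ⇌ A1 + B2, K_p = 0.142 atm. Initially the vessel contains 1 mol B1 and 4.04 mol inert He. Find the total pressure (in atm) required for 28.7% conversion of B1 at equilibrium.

Take 1 mol B1 as basis and let X be its fractional conversion, so ξ = X.
Mole table: n_B1 = 1 − X; n_A1 = X; n_B2 = X; n_I = 4.04 (inert).
Total moles n_T = 5.04 + X.
K_p = p_A1 p_B2 / (p_B1) with p_i = (n_i/n_T)·P.
At X = 0.287: the mole-fraction product g(X) = Π y_i^ν_i = 0.02169. Since K_p = g(X)·P^{1}, P = (K_p/g)^(1/1) = (0.142/0.02169)^(1/1) = 6.55 atm.

P = 6.55 atm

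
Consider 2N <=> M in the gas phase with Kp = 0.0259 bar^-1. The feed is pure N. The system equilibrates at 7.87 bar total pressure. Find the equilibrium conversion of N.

X = 0.258

Take 1 mol N as basis and let X be its fractional conversion, so ξ = 0.5X.
Moles: n_N = 1 − X; n_M = 0.5X.
Summing: n_T = 1 − 0.5X.
y_i = n_i/n_T, p_i = y_i·P. Kp = p_M / (p_N^2).
Substituting and setting equal to 0.0259 bar^-1 gives a polynomial in X; the root in (0,1) is X = 0.258.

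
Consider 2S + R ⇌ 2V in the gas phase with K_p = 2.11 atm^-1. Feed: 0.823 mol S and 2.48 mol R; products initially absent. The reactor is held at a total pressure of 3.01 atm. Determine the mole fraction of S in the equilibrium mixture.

y_S = 0.086

Let X = conversion of S (basis 0.823 mol S); extent of reaction ξ = 0.411X.
Moles: n_S = 0.823 − 0.823X; n_R = 2.48 − 0.411X; n_V = 0.823X.
Summing: n_T = 3.3 − 0.411X.
Mole fractions y_i = n_i/n_T; K_p = p_V^2 / (p_S^2 p_R) with p_i = y_i·P.
Substituting and setting equal to 2.11 atm^-1 gives a polynomial in X; the root in (0,1) is X = 0.683.
Then n_S = 0.261, n_T = 3.02, so y_S = 0.086.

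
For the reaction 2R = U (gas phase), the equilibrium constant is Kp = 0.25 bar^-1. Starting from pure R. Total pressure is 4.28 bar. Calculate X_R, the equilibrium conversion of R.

X = 0.565

Take 1 mol R as basis and let X be its fractional conversion, so ξ = 0.5X.
Moles: n_R = 1 − X; n_U = 0.5X.
Summing: n_T = 1 − 0.5X.
Mole fractions y_i = n_i/n_T; Kp = p_U / (p_R^2) with p_i = y_i·P.
This yields a degree-2 equation in X; solving on (0,1), X = 0.565.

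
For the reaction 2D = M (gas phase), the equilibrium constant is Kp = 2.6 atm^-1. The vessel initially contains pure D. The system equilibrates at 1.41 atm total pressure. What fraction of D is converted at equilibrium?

X = 0.747

Let X = conversion of D (basis 1 mol D); extent of reaction ξ = 0.5X.
Species balance: n_D = 1 − X; n_M = 0.5X.
n_T = Σnᵢ = 1 − 0.5X.
Mole fractions y_i = n_i/n_T; Kp = p_M / (p_D^2) with p_i = y_i·P.
This yields a degree-2 equation in X; solving on (0,1), X = 0.747.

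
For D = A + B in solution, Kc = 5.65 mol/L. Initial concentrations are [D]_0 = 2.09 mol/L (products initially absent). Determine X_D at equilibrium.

X = 0.777

Let X = conversion of D; extent ξ = 2.09·X mol/L.
Concentrations: [D] = 2.09 − 2.09X; [A] = 2.09X; [B] = 2.09X.
Kc = [A] [B] / ([D]).
Solving Kc = 5.65 for X ∈ (0,1): X = 0.777.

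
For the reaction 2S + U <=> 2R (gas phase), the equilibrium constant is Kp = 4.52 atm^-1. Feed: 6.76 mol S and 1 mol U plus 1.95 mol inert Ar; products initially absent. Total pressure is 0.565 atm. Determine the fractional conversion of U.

Let X = conversion of U (basis 1 mol U); extent of reaction ξ = X.
At extent ξ: n_S = 6.76 − 2X; n_U = 1 − X; n_R = 2X; n_I = 1.95 (inert).
Summing: n_T = 9.71 − X.
Mole fractions y_i = n_i/n_T; Kp = p_R^2 / (p_S^2 p_U) with p_i = y_i·P.
Equating to 4.52 atm^-1 and solving on 0 < X < 1: X = 0.732.

X = 0.732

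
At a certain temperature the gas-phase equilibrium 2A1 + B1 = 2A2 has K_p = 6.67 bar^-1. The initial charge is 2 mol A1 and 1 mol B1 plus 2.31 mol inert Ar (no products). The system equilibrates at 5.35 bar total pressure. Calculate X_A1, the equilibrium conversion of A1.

X = 0.628

Basis: 2 mol A1 initially; let X = conversion of A1. Extent ξ = X.
At extent ξ: n_A1 = 2 − 2X; n_B1 = 1 − X; n_A2 = 2X; n_I = 2.31 (inert).
Summing: n_T = 5.31 − X.
Mole fractions y_i = n_i/n_T; K_p = p_A2^2 / (p_A1^2 p_B1) with p_i = y_i·P.
Substituting and setting equal to 6.67 bar^-1 gives a polynomial in X; the root in (0,1) is X = 0.628.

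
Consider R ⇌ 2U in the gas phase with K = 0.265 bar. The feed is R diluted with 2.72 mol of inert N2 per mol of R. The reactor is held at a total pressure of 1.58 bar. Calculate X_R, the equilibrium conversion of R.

X = 0.336

Basis: 1 mol R initially; let X = conversion of R. Extent ξ = X.
Species balance: n_R = 1 − X; n_U = 2X; n_I = 2.72 (inert).
n_T = Σnᵢ = 3.72 + X.
Mole fractions y_i = n_i/n_T; K = p_U^2 / (p_R) with p_i = y_i·P.
Equating to 0.265 bar and solving on 0 < X < 1: X = 0.336.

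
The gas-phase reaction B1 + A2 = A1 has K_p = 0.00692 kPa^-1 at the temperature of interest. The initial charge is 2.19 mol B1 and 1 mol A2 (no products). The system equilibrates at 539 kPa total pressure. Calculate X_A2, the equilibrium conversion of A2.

Let X = conversion of A2 (basis 1 mol A2); extent of reaction ξ = X.
Mole table: n_B1 = 2.19 − X; n_A2 = 1 − X; n_A1 = X.
Total moles n_T = 3.19 − X.
Mole fractions y_i = n_i/n_T; K_p = p_A1 / (p_B1 p_A2) with p_i = y_i·P.
Equating to 0.00692 kPa^-1 and solving on 0 < X < 1: X = 0.691.

X = 0.691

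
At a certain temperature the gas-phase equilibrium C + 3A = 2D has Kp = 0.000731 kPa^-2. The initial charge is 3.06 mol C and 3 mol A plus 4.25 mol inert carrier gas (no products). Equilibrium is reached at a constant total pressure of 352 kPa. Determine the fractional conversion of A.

Let X = conversion of A (basis 3 mol A); extent of reaction ξ = X.
Species balance: n_C = 3.06 − X; n_A = 3 − 3X; n_D = 2X; n_I = 4.25 (inert).
Total moles n_T = 10.3 − 2X.
With p_i = (n_i/n_T)P, Kp = p_D^2 / (p_C p_A^3).
Setting this equal to 0.000731 kPa^-2 and taking the physical root (0 < X < 1) gives X = 0.700.

X = 0.700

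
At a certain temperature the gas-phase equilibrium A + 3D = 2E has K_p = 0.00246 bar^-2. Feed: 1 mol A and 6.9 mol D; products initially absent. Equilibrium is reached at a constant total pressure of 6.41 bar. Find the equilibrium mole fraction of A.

y_A = 0.099

Let X = conversion of A (basis 1 mol A); extent of reaction ξ = X.
Species balance: n_A = 1 − X; n_D = 6.9 − 3X; n_E = 2X.
Summing: n_T = 7.9 − 2X.
y_i = n_i/n_T, p_i = y_i·P. K_p = p_E^2 / (p_A p_D^3).
Substituting and setting equal to 0.00246 bar^-2 gives a polynomial in X; the root in (0,1) is X = 0.276.
Then n_A = 0.724, n_T = 7.35, so y_A = 0.099.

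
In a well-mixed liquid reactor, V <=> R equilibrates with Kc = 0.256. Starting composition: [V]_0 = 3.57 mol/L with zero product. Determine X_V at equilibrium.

X = 0.204

Let X = conversion of V; extent ξ = 3.57·X mol/L.
Concentrations: [V] = 3.57 − 3.57X; [R] = 3.57X.
Kc = [R] / ([V]).
Solving Kc = 0.256 for X ∈ (0,1): X = 0.204.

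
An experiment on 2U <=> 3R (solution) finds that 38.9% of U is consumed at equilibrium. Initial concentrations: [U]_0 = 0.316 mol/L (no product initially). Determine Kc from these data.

Kc = 0.168 mol/L

Let X = conversion of U.
Concentrations: [U] = 0.316 − 0.316X; [R] = 0.474X.
At X = 0.389: [U] = 0.193, [R] = 0.184.
Kc = [R]^3 / ([U]^2) = 0.168 mol/L.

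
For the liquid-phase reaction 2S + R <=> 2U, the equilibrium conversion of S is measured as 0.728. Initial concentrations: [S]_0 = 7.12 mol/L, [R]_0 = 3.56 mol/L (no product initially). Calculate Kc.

Kc = 7.4 L/mol

Let X = conversion of S.
Concentrations: [S] = 7.12 − 7.12X; [R] = 3.56 − 3.56X; [U] = 7.12X.
At X = 0.728: [S] = 1.94, [R] = 0.968, [U] = 5.18.
Kc = [U]^2 / ([S]^2 [R]) = 7.4 L/mol.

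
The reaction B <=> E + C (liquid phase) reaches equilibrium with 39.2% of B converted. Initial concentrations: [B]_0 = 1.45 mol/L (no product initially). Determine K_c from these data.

Let X = conversion of B.
Concentrations: [B] = 1.45 − 1.45X; [E] = 1.45X; [C] = 1.45X.
At X = 0.392: [B] = 0.882, [E] = 0.568, [C] = 0.568.
K_c = [E] [C] / ([B]) = 0.366 mol/L.

K_c = 0.366 mol/L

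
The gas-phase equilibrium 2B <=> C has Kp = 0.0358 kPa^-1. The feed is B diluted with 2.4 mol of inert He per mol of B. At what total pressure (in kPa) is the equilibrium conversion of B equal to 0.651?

P = 230 kPa

Take 1 mol B as basis and let X be its fractional conversion, so ξ = 0.5X.
Species balance: n_B = 1 − X; n_C = 0.5X; n_I = 2.4 (inert).
n_T = Σnᵢ = 3.4 − 0.5X.
Kp = p_C / (p_B^2) with p_i = (n_i/n_T)·P.
At X = 0.651: the mole-fraction product g(X) = Π y_i^ν_i = 8.216. Since Kp = g(X)·P^{-1}, P = (g/Kp)^(1/1) = (8.216/0.0358)^(1/1) = 230 kPa.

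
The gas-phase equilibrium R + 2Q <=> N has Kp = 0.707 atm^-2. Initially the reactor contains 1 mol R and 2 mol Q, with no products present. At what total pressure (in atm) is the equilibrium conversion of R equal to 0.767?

Basis: 1 mol R initially; let X = conversion of R. Extent ξ = X.
Moles: n_R = 1 − X; n_Q = 2 − 2X; n_N = X.
n_T = Σnᵢ = 3 − 2X.
Kp = p_N / (p_R p_Q^2) with p_i = (n_i/n_T)·P.
At X = 0.767: the mole-fraction product g(X) = Π y_i^ν_i = 32.58. Since Kp = g(X)·P^{-2}, P = (g/Kp)^(1/2) = (32.58/0.707)^(1/2) = 6.79 atm.

P = 6.79 atm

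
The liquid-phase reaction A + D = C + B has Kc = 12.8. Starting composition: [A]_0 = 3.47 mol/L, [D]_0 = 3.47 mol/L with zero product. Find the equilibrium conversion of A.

X = 0.782

Let X = conversion of A; extent ξ = 3.47·X mol/L.
Concentrations: [A] = 3.47 − 3.47X; [D] = 3.47 − 3.47X; [C] = 3.47X; [B] = 3.47X.
Kc = [C] [B] / ([A] [D]).
Setting equal to 12.8 and solving for X on (0,1) gives X = 0.782.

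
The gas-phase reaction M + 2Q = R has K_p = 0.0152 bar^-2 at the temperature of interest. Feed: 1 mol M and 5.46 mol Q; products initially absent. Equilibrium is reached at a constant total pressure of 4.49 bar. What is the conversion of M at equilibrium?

Basis: 1 mol M initially; let X = conversion of M. Extent ξ = X.
At extent ξ: n_M = 1 − X; n_Q = 5.46 − 2X; n_R = X.
Summing: n_T = 6.46 − 2X.
With p_i = (n_i/n_T)P, K_p = p_R / (p_M p_Q^2).
Setting this equal to 0.0152 bar^-2 and taking the physical root (0 < X < 1) gives X = 0.176.

X = 0.176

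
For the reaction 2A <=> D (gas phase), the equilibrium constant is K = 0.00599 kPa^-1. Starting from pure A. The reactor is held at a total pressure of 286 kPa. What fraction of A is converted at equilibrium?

Take 1 mol A as basis and let X be its fractional conversion, so ξ = 0.5X.
Mole table: n_A = 1 − X; n_D = 0.5X.
Summing: n_T = 1 − 0.5X.
y_i = n_i/n_T, p_i = y_i·P. K = p_D / (p_A^2).
Setting this equal to 0.00599 kPa^-1 and taking the physical root (0 < X < 1) gives X = 0.643.

X = 0.643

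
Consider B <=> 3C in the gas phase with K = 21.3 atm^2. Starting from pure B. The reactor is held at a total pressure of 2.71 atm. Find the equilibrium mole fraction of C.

y_C = 0.814

Let X = conversion of B (basis 1 mol B); extent of reaction ξ = X.
At extent ξ: n_B = 1 − X; n_C = 3X.
Summing: n_T = 1 + 2X.
y_i = n_i/n_T, p_i = y_i·P. K = p_C^3 / (p_B).
Substituting and setting equal to 21.3 atm^2 gives a polynomial in X; the root in (0,1) is X = 0.593.
Then n_C = 1.78, n_T = 2.19, so y_C = 0.814.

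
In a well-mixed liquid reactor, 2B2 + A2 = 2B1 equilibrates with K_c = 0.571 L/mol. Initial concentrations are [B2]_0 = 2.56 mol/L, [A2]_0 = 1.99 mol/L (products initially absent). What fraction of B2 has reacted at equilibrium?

Let X = conversion of B2; extent ξ = 2.56X/2 mol/L.
Concentrations: [B2] = 2.56 − 2.56X; [A2] = 1.99 − 1.28X; [B1] = 2.56X.
K_c = [B1]^2 / ([B2]^2 [A2]).
Equating to 0.571 L/mol: the physical root is X = 0.471.

X = 0.471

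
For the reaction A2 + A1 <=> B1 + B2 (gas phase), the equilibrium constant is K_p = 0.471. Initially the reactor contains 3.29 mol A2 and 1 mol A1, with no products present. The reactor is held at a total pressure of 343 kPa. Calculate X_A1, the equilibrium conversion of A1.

Basis: 1 mol A1 initially; let X = conversion of A1. Extent ξ = X.
Moles: n_A2 = 3.29 − X; n_A1 = 1 − X; n_B1 = X; n_B2 = X.
Total moles n_T = 4.29 (Δν = 0, constant).
Mole fractions y_i = n_i/n_T; K_p = p_B1 p_B2 / (p_A2 p_A1) with p_i = y_i·P.
Equating to 0.471 and solving on 0 < X < 1: X = 0.655.

X = 0.655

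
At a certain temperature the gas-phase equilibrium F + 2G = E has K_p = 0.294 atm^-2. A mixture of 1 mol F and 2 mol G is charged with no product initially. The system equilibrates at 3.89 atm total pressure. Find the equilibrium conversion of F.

X = 0.518

Let X = conversion of F (basis 1 mol F); extent of reaction ξ = X.
Species balance: n_F = 1 − X; n_G = 2 − 2X; n_E = X.
Summing: n_T = 3 − 2X.
Mole fractions y_i = n_i/n_T; K_p = p_E / (p_F p_G^2) with p_i = y_i·P.
Equating to 0.294 atm^-2 and solving on 0 < X < 1: X = 0.518.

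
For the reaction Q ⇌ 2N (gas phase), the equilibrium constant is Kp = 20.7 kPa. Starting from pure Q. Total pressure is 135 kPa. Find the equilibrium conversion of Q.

X = 0.192

Basis: 1 mol Q initially; let X = conversion of Q. Extent ξ = X.
Mole table: n_Q = 1 − X; n_N = 2X.
Total moles n_T = 1 + X.
y_i = n_i/n_T, p_i = y_i·P. Kp = p_N^2 / (p_Q).
Setting this equal to 20.7 kPa and taking the physical root (0 < X < 1) gives X = 0.192.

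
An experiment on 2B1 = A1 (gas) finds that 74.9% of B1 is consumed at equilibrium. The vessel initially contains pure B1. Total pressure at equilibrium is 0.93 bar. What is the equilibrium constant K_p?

K_p = 4 bar^-1

Basis: 1 mol B1 initially; let X = conversion of B1. Extent ξ = 0.5X.
Moles: n_B1 = 1 − X; n_A1 = 0.5X.
Summing: n_T = 1 − 0.5X.
At X = 0.749: n_B1 = 0.251, n_A1 = 0.374, n_T = 0.625.
p_i = (n_i/n_T)·P. K_p = p_A1 / (p_B1^2) = 4 bar^-1.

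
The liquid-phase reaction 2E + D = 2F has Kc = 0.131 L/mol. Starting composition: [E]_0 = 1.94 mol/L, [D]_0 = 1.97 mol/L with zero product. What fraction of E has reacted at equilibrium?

Let X = conversion of E; extent ξ = 1.94X/2 mol/L.
Concentrations: [E] = 1.94 − 1.94X; [D] = 1.97 − 0.97X; [F] = 1.94X.
Kc = [F]^2 / ([E]^2 [D]).
This equals 0.131 at X = 0.318 (the root in 0 < X < 1).

X = 0.318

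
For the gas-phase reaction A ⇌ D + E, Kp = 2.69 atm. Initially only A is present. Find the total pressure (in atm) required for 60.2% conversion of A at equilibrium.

P = 4.73 atm

Take 1 mol A as basis and let X be its fractional conversion, so ξ = X.
At extent ξ: n_A = 1 − X; n_D = X; n_E = X.
Summing: n_T = 1 + X.
Kp = p_D p_E / (p_A) with p_i = (n_i/n_T)·P.
At X = 0.602: the mole-fraction product g(X) = Π y_i^ν_i = 0.5684. Since Kp = g(X)·P^{1}, P = (Kp/g)^(1/1) = (2.69/0.5684)^(1/1) = 4.73 atm.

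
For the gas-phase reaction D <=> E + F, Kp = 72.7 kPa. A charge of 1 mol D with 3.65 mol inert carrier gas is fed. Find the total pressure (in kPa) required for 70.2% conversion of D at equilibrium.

P = 235 kPa

Basis: 1 mol D initially; let X = conversion of D. Extent ξ = X.
Mole table: n_D = 1 − X; n_E = X; n_F = X; n_I = 3.65 (inert).
Total moles n_T = 4.65 + X.
Kp = p_E p_F / (p_D) with p_i = (n_i/n_T)·P.
At X = 0.702: the mole-fraction product g(X) = Π y_i^ν_i = 0.309. Since Kp = g(X)·P^{1}, P = (Kp/g)^(1/1) = (72.7/0.309)^(1/1) = 235 kPa.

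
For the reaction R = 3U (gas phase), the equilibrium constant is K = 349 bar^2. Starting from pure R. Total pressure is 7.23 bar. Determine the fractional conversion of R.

X = 0.736

Take 1 mol R as basis and let X be its fractional conversion, so ξ = X.
Mole table: n_R = 1 − X; n_U = 3X.
Summing: n_T = 1 + 2X.
y_i = n_i/n_T, p_i = y_i·P. K = p_U^3 / (p_R).
This yields a degree-3 equation in X; solving on (0,1), X = 0.736.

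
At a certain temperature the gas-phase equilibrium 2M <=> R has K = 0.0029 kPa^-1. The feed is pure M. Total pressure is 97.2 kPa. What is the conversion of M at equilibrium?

Take 1 mol M as basis and let X be its fractional conversion, so ξ = 0.5X.
Moles: n_M = 1 − X; n_R = 0.5X.
n_T = Σnᵢ = 1 − 0.5X.
y_i = n_i/n_T, p_i = y_i·P. K = p_R / (p_M^2).
Substituting and setting equal to 0.0029 kPa^-1 gives a polynomial in X; the root in (0,1) is X = 0.314.

X = 0.314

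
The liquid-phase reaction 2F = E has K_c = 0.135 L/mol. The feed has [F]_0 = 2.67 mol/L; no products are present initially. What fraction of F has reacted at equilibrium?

X = 0.327

Let X = conversion of F; extent ξ = 2.67X/2 mol/L.
Concentrations: [F] = 2.67 − 2.67X; [E] = 1.33X.
K_c = [E] / ([F]^2).
Setting equal to 0.135 and solving for X on (0,1) gives X = 0.327.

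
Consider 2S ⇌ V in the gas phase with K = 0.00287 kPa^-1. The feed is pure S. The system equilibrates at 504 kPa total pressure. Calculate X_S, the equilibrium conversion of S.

Basis: 1 mol S initially; let X = conversion of S. Extent ξ = 0.5X.
Species balance: n_S = 1 − X; n_V = 0.5X.
n_T = Σnᵢ = 1 − 0.5X.
y_i = n_i/n_T, p_i = y_i·P. K = p_V / (p_S^2).
This yields a degree-2 equation in X; solving on (0,1), X = 0.616.

X = 0.616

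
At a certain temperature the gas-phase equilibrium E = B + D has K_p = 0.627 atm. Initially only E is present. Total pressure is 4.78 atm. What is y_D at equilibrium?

y_D = 0.254

Let X = conversion of E (basis 1 mol E); extent of reaction ξ = X.
Moles: n_E = 1 − X; n_B = X; n_D = X.
Summing: n_T = 1 + X.
With p_i = (n_i/n_T)P, K_p = p_B p_D / (p_E).
Substituting and setting equal to 0.627 atm gives a polynomial in X; the root in (0,1) is X = 0.341.
Then n_D = 0.341, n_T = 1.34, so y_D = 0.254.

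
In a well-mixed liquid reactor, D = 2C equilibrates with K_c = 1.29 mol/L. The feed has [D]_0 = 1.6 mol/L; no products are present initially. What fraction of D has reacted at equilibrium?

X = 0.359

Let X = conversion of D; extent ξ = 1.6·X mol/L.
Concentrations: [D] = 1.6 − 1.6X; [C] = 3.2X.
K_c = [C]^2 / ([D]).
Equating to 1.29 mol/L: the physical root is X = 0.359.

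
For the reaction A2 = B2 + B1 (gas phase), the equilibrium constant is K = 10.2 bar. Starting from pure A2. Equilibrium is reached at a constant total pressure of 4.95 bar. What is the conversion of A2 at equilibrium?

X = 0.821

Let X = conversion of A2 (basis 1 mol A2); extent of reaction ξ = X.
Species balance: n_A2 = 1 − X; n_B2 = X; n_B1 = X.
n_T = Σnᵢ = 1 + X.
Mole fractions y_i = n_i/n_T; K = p_B2 p_B1 / (p_A2) with p_i = y_i·P.
Equating to 10.2 bar and solving on 0 < X < 1: X = 0.821.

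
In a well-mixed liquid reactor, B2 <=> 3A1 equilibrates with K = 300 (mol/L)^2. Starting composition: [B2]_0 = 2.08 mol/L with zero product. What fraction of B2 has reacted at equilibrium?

Let X = conversion of B2; extent ξ = 2.08·X mol/L.
Concentrations: [B2] = 2.08 − 2.08X; [A1] = 6.24X.
K = [A1]^3 / ([B2]).
Equating to 300 (mol/L)^2: the physical root is X = 0.800.

X = 0.800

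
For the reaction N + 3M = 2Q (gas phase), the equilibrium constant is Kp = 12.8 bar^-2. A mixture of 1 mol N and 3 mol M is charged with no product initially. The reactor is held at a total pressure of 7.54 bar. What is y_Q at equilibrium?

y_Q = 0.714

Let X = conversion of N (basis 1 mol N); extent of reaction ξ = X.
Moles: n_N = 1 − X; n_M = 3 − 3X; n_Q = 2X.
Summing: n_T = 4 − 2X.
Mole fractions y_i = n_i/n_T; Kp = p_Q^2 / (p_N p_M^3) with p_i = y_i·P.
Substituting and setting equal to 12.8 bar^-2 gives a polynomial in X; the root in (0,1) is X = 0.833.
Then n_Q = 1.67, n_T = 2.33, so y_Q = 0.714.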